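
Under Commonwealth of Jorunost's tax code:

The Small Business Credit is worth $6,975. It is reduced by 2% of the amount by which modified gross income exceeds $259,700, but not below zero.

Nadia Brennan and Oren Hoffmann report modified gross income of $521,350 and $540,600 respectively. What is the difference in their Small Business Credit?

$385

Nadia ($521,350): Small Business Credit: 2% of the $261,650 excess over $259,700 is $5,233; credit = $6,975 − $5,233 = $1,742.
Oren ($540,600): Small Business Credit: 2% of the $280,900 excess over $259,700 is $5,618; credit = $6,975 − $5,618 = $1,357.
Difference: |$1,742 − $1,357| = $385.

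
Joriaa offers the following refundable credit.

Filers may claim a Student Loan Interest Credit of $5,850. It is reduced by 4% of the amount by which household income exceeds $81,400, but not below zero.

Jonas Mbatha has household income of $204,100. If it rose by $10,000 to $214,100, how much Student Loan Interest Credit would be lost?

$400

At $204,100 — 4% of the $122,700 excess over $81,400 is $4,908; credit = $5,850 − $4,908 = $942.
At $214,100 — 4% of the $132,700 excess over $81,400 is $5,308; credit = $5,850 − $5,308 = $542.
Lost: $942 − $542 = $400.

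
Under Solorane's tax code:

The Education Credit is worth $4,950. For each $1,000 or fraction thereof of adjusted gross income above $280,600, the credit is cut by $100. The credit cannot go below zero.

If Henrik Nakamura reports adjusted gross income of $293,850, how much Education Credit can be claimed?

Education Credit: income exceeds $280,600 by $13,250, which is 14 full-or-partial $1,000 increments; reduction = 14 × $100 = $1,400, leaving $3,550.

$3,550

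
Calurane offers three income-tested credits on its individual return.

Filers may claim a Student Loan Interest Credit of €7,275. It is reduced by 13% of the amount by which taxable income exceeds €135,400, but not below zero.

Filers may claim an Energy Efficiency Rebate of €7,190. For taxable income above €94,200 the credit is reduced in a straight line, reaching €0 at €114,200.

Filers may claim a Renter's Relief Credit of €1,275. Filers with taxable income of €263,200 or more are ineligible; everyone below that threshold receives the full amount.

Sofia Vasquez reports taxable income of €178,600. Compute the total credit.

Student Loan Interest Credit: 13% of the €43,200 excess over €135,400 is €5,616; credit = €7,275 − €5,616 = €1,659.
Energy Efficiency Rebate: €178,600 is at or above €114,200, so the credit is €0.
Renter's Relief Credit: €178,600 is below the €263,200 cutoff, so the full €1,275 applies.
Total: €1,659 + €0 + €1,275 = €2,934.

€2,934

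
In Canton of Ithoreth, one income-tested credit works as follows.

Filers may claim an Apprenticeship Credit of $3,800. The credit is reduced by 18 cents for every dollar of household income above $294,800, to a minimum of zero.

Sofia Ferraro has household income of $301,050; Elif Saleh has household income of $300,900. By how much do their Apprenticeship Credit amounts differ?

Sofia ($301,050): Apprenticeship Credit: 18% of the $6,250 excess over $294,800 is $1,125; credit = $3,800 − $1,125 = $2,675.
Elif ($300,900): Apprenticeship Credit: 18% of the $6,100 excess over $294,800 is $1,098; credit = $3,800 − $1,098 = $2,702.
Difference: |$2,675 − $2,702| = $27.

$27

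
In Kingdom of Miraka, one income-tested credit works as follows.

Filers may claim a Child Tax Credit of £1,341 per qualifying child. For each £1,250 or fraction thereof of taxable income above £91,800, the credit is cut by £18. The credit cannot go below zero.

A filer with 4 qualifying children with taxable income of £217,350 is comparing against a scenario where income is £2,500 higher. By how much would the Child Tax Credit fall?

At £217,350 — base = 4 × £1,341 = £5,364. income exceeds £91,800 by £125,550, which is 101 full-or-partial £1,250 increments; reduction = 101 × £18 = £1,818, leaving £3,546.
At £219,850 — base = 4 × £1,341 = £5,364. income exceeds £91,800 by £128,050, which is 103 full-or-partial £1,250 increments; reduction = 103 × £18 = £1,854, leaving £3,510.
Lost: £3,546 − £3,510 = £36.

£36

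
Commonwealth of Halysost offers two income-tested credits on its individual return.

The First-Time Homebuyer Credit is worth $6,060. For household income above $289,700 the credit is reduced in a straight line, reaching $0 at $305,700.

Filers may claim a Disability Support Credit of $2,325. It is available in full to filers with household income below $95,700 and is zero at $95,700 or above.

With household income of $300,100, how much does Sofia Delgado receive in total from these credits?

First-Time Homebuyer Credit: $300,100 is $10,400 into a $16,000 phase-out range, leaving 5,600/16,000 of the credit: $6,060 × 5,600/16,000 = $2,121.
Disability Support Credit: $300,100 meets or exceeds the $95,700 cutoff, so the credit is $0.
Total: $2,121 + $0 = $2,121.

$2,121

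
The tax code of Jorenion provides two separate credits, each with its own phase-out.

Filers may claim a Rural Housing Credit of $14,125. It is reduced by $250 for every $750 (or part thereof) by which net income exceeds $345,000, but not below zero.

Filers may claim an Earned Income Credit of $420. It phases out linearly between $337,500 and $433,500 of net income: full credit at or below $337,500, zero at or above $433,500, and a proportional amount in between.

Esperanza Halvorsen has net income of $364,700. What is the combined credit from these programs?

Rural Housing Credit: income exceeds $345,000 by $19,700, which is 27 full-or-partial $750 increments; reduction = 27 × $250 = $6,750, leaving $7,375.
Earned Income Credit: $364,700 is $27,200 into a $96,000 phase-out range, leaving 68,800/96,000 of the credit: $420 × 68,800/96,000 = $301.
Total: $7,375 + $301 = $7,676.

$7,676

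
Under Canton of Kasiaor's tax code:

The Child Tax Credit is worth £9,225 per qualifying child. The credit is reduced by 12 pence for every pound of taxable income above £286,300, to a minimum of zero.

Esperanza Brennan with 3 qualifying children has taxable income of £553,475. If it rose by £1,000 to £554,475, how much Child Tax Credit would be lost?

At £553,475 — base = 3 × £9,225 = £27,675. 12% of the £267,175 excess over £286,300 is £32,061 ≥ base, so the credit is £0.
At £554,475 — base = 3 × £9,225 = £27,675. 12% of the £268,175 excess over £286,300 is £32,181 ≥ base, so the credit is £0.
Lost: £0 − £0 = £0.

£0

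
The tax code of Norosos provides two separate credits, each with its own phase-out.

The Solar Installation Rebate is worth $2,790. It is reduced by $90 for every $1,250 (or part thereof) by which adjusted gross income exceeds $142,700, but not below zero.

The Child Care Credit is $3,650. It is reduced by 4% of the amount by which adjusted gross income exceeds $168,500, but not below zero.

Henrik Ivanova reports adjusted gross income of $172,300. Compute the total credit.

Solar Installation Rebate: income exceeds $142,700 by $29,600, which is 24 full-or-partial $1,250 increments; reduction = 24 × $90 = $2,160, leaving $630.
Child Care Credit: 4% of the $3,800 excess over $168,500 is $152; credit = $3,650 − $152 = $3,498.
Total: $630 + $3,498 = $4,128.

$4,128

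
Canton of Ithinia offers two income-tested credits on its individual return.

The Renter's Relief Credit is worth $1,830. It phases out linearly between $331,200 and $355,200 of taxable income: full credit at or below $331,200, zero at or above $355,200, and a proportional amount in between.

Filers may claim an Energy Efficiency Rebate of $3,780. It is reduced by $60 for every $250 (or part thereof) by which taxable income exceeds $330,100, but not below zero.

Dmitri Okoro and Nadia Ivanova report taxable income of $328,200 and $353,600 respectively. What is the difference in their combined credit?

Dmitri ($328,200): Renter's Relief Credit: $328,200 is at or below the $331,200 threshold, so the full $1,830 applies. Energy Efficiency Rebate: $328,200 is at or below the $330,100 threshold, so the full $3,780 applies. total $1,830 + $3,780 = $5,610
Nadia ($353,600): Renter's Relief Credit: $353,600 is $22,400 into a $24,000 phase-out range, leaving 1,600/24,000 of the credit: $1,830 × 1,600/24,000 = $122. Energy Efficiency Rebate: income exceeds $330,100 by $23,500 → 94 increments × $60 = $5,640 ≥ base, so the credit is $0. total $122 + $0 = $122
Difference: |$5,610 − $122| = $5,488.

$5,488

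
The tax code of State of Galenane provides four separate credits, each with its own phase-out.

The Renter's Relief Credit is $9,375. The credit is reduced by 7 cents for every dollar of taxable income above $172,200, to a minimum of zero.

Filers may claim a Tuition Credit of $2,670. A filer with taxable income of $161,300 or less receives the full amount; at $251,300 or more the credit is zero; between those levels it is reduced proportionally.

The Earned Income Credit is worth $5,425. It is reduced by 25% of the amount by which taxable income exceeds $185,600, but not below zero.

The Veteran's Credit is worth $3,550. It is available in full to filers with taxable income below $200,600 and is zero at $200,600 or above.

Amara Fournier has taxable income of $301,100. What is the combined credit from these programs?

$352

Renter's Relief Credit: 7% of the $128,900 excess over $172,200 is $9,023; credit = $9,375 − $9,023 = $352.
Tuition Credit: $301,100 is at or above $251,300, so the credit is $0.
Earned Income Credit: 25% of the $115,500 excess over $185,600 is $28,875 ≥ base, so the credit is $0.
Veteran's Credit: $301,100 meets or exceeds the $200,600 cutoff, so the credit is $0.
Total: $352 + $0 + $0 + $0 = $352.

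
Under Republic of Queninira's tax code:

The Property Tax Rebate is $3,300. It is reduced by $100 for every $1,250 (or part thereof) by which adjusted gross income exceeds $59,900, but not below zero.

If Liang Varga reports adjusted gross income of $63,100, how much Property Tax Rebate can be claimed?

$3,000

Property Tax Rebate: income exceeds $59,900 by $3,200, which is 3 full-or-partial $1,250 increments; reduction = 3 × $100 = $300, leaving $3,000.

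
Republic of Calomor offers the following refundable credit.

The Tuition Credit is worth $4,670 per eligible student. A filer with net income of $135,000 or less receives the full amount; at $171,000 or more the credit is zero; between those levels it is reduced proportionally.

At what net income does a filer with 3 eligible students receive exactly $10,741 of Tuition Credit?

Full credit = 3 × $4,670 = $14,010.
$10,741 is 10,741/14,010 of the full $14,010, so 3,269/14,010 of the $36,000 range has been used: income = $135,000 + $36,000 × 3,269/14,010 = $143,400.

$143,400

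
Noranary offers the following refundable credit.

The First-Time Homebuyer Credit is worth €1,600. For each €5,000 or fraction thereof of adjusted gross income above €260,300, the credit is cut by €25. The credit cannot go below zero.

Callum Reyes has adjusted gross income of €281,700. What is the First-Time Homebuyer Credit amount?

€1,475

First-Time Homebuyer Credit: income exceeds €260,300 by €21,400, which is 5 full-or-partial €5,000 increments; reduction = 5 × €25 = €125, leaving €1,475.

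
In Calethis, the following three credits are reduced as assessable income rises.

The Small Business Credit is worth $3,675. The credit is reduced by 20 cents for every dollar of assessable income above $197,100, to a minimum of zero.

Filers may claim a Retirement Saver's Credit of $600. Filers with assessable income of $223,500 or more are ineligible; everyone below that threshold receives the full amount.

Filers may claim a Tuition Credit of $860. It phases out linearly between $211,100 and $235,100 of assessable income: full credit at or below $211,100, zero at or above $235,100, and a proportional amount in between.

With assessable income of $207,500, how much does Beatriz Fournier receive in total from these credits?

Small Business Credit: 20% of the $10,400 excess over $197,100 is $2,080; credit = $3,675 − $2,080 = $1,595.
Retirement Saver's Credit: $207,500 is below the $223,500 cutoff, so the full $600 applies.
Tuition Credit: $207,500 is at or below the $211,100 threshold, so the full $860 applies.
Total: $1,595 + $600 + $860 = $3,055.

$3,055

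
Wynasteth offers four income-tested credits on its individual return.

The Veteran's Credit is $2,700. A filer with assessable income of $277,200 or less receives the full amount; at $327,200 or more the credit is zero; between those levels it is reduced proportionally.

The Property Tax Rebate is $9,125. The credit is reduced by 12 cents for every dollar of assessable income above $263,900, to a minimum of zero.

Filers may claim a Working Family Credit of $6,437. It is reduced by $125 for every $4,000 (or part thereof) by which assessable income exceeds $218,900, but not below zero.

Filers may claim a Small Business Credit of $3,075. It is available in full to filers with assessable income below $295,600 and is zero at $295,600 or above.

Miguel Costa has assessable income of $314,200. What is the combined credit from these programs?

Veteran's Credit: $314,200 is $37,000 into a $50,000 phase-out range, leaving 13,000/50,000 of the credit: $2,700 × 13,000/50,000 = $702.
Property Tax Rebate: 12% of the $50,300 excess over $263,900 is $6,036; credit = $9,125 − $6,036 = $3,089.
Working Family Credit: income exceeds $218,900 by $95,300, which is 24 full-or-partial $4,000 increments; reduction = 24 × $125 = $3,000, leaving $3,437.
Small Business Credit: $314,200 meets or exceeds the $295,600 cutoff, so the credit is $0.
Total: $702 + $3,089 + $3,437 + $0 = $7,228.

$7,228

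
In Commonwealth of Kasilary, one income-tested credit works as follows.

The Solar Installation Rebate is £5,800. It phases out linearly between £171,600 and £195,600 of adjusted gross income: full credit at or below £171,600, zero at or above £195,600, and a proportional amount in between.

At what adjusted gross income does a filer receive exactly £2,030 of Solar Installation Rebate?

£2,030 is 2,030/5,800 of the full £5,800, so 3,770/5,800 of the £24,000 range has been used: income = £171,600 + £24,000 × 3,770/5,800 = £187,200.

£187,200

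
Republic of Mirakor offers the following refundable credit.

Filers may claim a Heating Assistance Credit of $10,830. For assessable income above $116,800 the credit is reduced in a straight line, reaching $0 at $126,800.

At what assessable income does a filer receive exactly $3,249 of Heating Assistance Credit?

$3,249 is 3,249/10,830 of the full $10,830, so 7,581/10,830 of the $10,000 range has been used: income = $116,800 + $10,000 × 7,581/10,830 = $123,800.

$123,800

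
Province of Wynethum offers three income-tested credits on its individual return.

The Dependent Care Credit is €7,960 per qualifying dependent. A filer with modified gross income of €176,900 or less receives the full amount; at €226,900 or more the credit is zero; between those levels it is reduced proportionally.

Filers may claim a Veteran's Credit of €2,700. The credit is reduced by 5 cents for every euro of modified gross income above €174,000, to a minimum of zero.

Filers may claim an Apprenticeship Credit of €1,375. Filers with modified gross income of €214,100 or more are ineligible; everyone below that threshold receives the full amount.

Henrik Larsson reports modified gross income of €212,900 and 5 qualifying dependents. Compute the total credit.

Dependent Care Credit: base = 5 × €7,960 = €39,800. €212,900 is €36,000 into a €50,000 phase-out range, leaving 14,000/50,000 of the credit: €39,800 × 14,000/50,000 = €11,144.
Veteran's Credit: 5% of the €38,900 excess over €174,000 is €1,945; credit = €2,700 − €1,945 = €755.
Apprenticeship Credit: €212,900 is below the €214,100 cutoff, so the full €1,375 applies.
Total: €11,144 + €755 + €1,375 = €13,274.

€13,274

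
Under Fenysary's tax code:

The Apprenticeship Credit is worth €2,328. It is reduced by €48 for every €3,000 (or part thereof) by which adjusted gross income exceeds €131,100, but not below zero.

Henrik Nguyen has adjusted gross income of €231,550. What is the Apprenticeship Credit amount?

Apprenticeship Credit: income exceeds €131,100 by €100,450, which is 34 full-or-partial €3,000 increments; reduction = 34 × €48 = €1,632, leaving €696.

€696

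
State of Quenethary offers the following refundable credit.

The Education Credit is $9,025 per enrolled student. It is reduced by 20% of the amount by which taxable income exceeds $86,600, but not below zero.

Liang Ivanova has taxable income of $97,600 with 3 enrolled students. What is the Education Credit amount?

$24,875

Education Credit: base = 3 × $9,025 = $27,075. 20% of the $11,000 excess over $86,600 is $2,200; credit = $27,075 − $2,200 = $24,875.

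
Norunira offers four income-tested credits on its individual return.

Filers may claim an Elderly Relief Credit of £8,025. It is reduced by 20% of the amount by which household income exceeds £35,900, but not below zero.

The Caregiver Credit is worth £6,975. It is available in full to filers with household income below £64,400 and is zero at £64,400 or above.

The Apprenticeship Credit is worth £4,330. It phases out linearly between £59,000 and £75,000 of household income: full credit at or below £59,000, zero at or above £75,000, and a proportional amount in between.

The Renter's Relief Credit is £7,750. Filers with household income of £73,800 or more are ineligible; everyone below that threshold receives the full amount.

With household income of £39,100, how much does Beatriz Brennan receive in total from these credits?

Elderly Relief Credit: 20% of the £3,200 excess over £35,900 is £640; credit = £8,025 − £640 = £7,385.
Caregiver Credit: £39,100 is below the £64,400 cutoff, so the full £6,975 applies.
Apprenticeship Credit: £39,100 is at or below the £59,000 threshold, so the full £4,330 applies.
Renter's Relief Credit: £39,100 is below the £73,800 cutoff, so the full £7,750 applies.
Total: £7,385 + £6,975 + £4,330 + £7,750 = £26,440.

£26,440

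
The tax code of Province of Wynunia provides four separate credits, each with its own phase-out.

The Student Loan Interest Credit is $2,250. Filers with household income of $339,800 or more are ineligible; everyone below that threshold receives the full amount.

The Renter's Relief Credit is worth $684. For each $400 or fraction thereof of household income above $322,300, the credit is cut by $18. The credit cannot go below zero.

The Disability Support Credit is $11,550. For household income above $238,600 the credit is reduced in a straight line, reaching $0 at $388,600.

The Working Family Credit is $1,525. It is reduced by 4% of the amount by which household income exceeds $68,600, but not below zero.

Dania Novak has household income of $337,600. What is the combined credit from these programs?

$6,177

Student Loan Interest Credit: $337,600 is below the $339,800 cutoff, so the full $2,250 applies.
Renter's Relief Credit: income exceeds $322,300 by $15,300 → 39 increments × $18 = $702 ≥ base, so the credit is $0.
Disability Support Credit: $337,600 is $99,000 into a $150,000 phase-out range, leaving 51,000/150,000 of the credit: $11,550 × 51,000/150,000 = $3,927.
Working Family Credit: 4% of the $269,000 excess over $68,600 is $10,760 ≥ base, so the credit is $0.
Total: $2,250 + $0 + $3,927 + $0 = $6,177.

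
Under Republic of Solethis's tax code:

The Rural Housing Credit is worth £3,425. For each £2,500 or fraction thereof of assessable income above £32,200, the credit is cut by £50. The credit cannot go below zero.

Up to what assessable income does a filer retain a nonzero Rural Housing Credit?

After 68 increments the reduction is 68 × £50 = £3,400, leaving £25; one more increment wipes it out. Increment 68 ends at excess 68 × £2,500 = £170,000, so the highest qualifying income is £32,200 + £170,000 = £202,200.

£202,200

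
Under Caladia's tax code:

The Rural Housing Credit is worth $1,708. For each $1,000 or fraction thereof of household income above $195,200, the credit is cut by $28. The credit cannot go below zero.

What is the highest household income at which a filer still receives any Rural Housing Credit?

After 60 increments the reduction is 60 × $28 = $1,680, leaving $28; one more increment wipes it out. Increment 60 ends at excess 60 × $1,000 = $60,000, so the highest qualifying income is $195,200 + $60,000 = $255,200.

$255,200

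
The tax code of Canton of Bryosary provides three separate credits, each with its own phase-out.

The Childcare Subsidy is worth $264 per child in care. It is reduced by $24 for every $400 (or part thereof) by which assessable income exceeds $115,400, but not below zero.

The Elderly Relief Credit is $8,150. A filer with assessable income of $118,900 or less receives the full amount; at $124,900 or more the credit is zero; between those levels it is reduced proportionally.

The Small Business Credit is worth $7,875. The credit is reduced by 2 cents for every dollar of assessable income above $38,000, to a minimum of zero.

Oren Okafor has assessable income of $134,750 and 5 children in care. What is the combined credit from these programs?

$6,084

Childcare Subsidy: base = 5 × $264 = $1,320. income exceeds $115,400 by $19,350, which is 49 full-or-partial $400 increments; reduction = 49 × $24 = $1,176, leaving $144.
Elderly Relief Credit: $134,750 is at or above $124,900, so the credit is $0.
Small Business Credit: 2% of the $96,750 excess over $38,000 is $1,935; credit = $7,875 − $1,935 = $5,940.
Total: $144 + $0 + $5,940 = $6,084.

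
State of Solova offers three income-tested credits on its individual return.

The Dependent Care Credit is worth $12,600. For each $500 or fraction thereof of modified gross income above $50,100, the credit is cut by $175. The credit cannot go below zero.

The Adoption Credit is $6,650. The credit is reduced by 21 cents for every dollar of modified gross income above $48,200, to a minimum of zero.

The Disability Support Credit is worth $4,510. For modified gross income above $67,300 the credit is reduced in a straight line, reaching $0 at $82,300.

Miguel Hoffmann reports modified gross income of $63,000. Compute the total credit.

$16,102

Dependent Care Credit: income exceeds $50,100 by $12,900, which is 26 full-or-partial $500 increments; reduction = 26 × $175 = $4,550, leaving $8,050.
Adoption Credit: 21% of the $14,800 excess over $48,200 is $3,108; credit = $6,650 − $3,108 = $3,542.
Disability Support Credit: $63,000 is at or below the $67,300 threshold, so the full $4,510 applies.
Total: $8,050 + $3,542 + $4,510 = $16,102.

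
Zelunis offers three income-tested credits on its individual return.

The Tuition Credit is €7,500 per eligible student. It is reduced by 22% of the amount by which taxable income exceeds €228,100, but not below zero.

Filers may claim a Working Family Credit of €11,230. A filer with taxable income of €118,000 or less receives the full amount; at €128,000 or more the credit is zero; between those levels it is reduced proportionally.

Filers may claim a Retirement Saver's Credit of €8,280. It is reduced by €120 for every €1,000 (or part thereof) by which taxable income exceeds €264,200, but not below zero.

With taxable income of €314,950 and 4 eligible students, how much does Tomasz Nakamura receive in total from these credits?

Tuition Credit: base = 4 × €7,500 = €30,000. 22% of the €86,850 excess over €228,100 is €19,107; credit = €30,000 − €19,107 = €10,893.
Working Family Credit: €314,950 is at or above €128,000, so the credit is €0.
Retirement Saver's Credit: income exceeds €264,200 by €50,750, which is 51 full-or-partial €1,000 increments; reduction = 51 × €120 = €6,120, leaving €2,160.
Total: €10,893 + €0 + €2,160 = €13,053.

€13,053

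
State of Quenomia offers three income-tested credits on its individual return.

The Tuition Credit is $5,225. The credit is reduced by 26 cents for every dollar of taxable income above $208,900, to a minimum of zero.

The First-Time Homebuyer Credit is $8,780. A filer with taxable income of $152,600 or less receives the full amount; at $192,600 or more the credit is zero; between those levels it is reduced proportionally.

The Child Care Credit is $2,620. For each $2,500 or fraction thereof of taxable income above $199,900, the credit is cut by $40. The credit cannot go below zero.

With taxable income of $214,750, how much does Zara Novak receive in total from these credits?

$6,084

Tuition Credit: 26% of the $5,850 excess over $208,900 is $1,521; credit = $5,225 − $1,521 = $3,704.
First-Time Homebuyer Credit: $214,750 is at or above $192,600, so the credit is $0.
Child Care Credit: income exceeds $199,900 by $14,850, which is 6 full-or-partial $2,500 increments; reduction = 6 × $40 = $240, leaving $2,380.
Total: $3,704 + $0 + $2,380 = $6,084.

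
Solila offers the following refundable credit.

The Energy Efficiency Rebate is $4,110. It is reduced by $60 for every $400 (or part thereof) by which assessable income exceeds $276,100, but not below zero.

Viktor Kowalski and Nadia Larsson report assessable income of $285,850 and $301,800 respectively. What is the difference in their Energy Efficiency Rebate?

Viktor ($285,850): Energy Efficiency Rebate: income exceeds $276,100 by $9,750, which is 25 full-or-partial $400 increments; reduction = 25 × $60 = $1,500, leaving $2,610.
Nadia ($301,800): Energy Efficiency Rebate: income exceeds $276,100 by $25,700, which is 65 full-or-partial $400 increments; reduction = 65 × $60 = $3,900, leaving $210.
Difference: |$2,610 − $210| = $2,400.

$2,400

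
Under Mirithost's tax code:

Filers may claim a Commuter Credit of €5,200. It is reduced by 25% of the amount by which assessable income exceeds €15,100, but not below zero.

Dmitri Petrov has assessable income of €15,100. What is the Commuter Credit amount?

Commuter Credit: €15,100 is at or below the €15,100 threshold, so the full €5,200 applies.

€5,200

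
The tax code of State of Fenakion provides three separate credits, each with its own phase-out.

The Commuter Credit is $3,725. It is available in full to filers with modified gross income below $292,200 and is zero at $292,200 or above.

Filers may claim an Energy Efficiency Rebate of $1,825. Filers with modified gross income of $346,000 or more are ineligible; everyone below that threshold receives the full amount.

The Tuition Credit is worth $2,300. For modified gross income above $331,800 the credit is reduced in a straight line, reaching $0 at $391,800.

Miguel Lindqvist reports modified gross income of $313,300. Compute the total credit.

$4,125

Commuter Credit: $313,300 meets or exceeds the $292,200 cutoff, so the credit is $0.
Energy Efficiency Rebate: $313,300 is below the $346,000 cutoff, so the full $1,825 applies.
Tuition Credit: $313,300 is at or below the $331,800 threshold, so the full $2,300 applies.
Total: $0 + $1,825 + $2,300 = $4,125.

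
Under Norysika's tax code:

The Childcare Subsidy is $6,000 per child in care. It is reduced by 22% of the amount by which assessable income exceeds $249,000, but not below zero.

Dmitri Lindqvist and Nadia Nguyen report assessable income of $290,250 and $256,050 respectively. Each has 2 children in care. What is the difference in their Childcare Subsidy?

Dmitri ($290,250): Childcare Subsidy: base = 2 × $6,000 = $12,000. 22% of the $41,250 excess over $249,000 is $9,075; credit = $12,000 − $9,075 = $2,925.
Nadia ($256,050): Childcare Subsidy: base = 2 × $6,000 = $12,000. 22% of the $7,050 excess over $249,000 is $1,551; credit = $12,000 − $1,551 = $10,449.
Difference: |$2,925 − $10,449| = $7,524.

$7,524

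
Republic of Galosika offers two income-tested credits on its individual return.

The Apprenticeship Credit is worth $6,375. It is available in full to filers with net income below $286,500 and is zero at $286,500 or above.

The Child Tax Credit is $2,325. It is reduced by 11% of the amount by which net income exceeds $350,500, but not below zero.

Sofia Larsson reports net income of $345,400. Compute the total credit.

Apprenticeship Credit: $345,400 meets or exceeds the $286,500 cutoff, so the credit is $0.
Child Tax Credit: $345,400 is at or below the $350,500 threshold, so the full $2,325 applies.
Total: $0 + $2,325 = $2,325.

$2,325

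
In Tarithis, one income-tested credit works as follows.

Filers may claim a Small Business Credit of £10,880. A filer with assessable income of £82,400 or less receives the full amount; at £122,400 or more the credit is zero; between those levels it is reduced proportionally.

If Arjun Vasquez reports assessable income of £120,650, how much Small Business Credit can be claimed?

Small Business Credit: £120,650 is £38,250 into a £40,000 phase-out range, leaving 1,750/40,000 of the credit: £10,880 × 1,750/40,000 = £476.

£476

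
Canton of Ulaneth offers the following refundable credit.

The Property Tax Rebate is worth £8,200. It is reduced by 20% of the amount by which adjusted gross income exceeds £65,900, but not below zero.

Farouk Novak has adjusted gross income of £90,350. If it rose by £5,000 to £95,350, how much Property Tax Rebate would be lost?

£1,000

At £90,350 — 20% of the £24,450 excess over £65,900 is £4,890; credit = £8,200 − £4,890 = £3,310.
At £95,350 — 20% of the £29,450 excess over £65,900 is £5,890; credit = £8,200 − £5,890 = £2,310.
Lost: £3,310 − £2,310 = £1,000.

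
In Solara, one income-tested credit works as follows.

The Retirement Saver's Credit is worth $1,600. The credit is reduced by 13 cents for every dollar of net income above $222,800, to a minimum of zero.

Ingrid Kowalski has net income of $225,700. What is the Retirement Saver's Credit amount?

$1,223

Retirement Saver's Credit: 13% of the $2,900 excess over $222,800 is $377; credit = $1,600 − $377 = $1,223.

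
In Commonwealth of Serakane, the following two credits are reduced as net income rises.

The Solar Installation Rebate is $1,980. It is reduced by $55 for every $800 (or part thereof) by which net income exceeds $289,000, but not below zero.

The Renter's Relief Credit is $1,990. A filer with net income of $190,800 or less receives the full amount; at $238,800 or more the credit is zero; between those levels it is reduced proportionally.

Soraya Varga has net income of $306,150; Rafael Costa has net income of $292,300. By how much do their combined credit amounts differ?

Soraya ($306,150): Solar Installation Rebate: income exceeds $289,000 by $17,150, which is 22 full-or-partial $800 increments; reduction = 22 × $55 = $1,210, leaving $770. Renter's Relief Credit: $306,150 is at or above $238,800, so the credit is $0. total $770 + $0 = $770
Rafael ($292,300): Solar Installation Rebate: income exceeds $289,000 by $3,300, which is 5 full-or-partial $800 increments; reduction = 5 × $55 = $275, leaving $1,705. Renter's Relief Credit: $292,300 is at or above $238,800, so the credit is $0. total $1,705 + $0 = $1,705
Difference: |$770 − $1,705| = $935.

$935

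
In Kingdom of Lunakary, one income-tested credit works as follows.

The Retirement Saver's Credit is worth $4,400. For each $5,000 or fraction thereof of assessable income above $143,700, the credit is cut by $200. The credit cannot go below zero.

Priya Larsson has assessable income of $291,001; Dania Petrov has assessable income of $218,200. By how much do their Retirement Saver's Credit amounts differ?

Priya ($291,001): Retirement Saver's Credit: income exceeds $143,700 by $147,301 → 30 increments × $200 = $6,000 ≥ base, so the credit is $0.
Dania ($218,200): Retirement Saver's Credit: income exceeds $143,700 by $74,500, which is 15 full-or-partial $5,000 increments; reduction = 15 × $200 = $3,000, leaving $1,400.
Difference: |$0 − $1,400| = $1,400.

$1,400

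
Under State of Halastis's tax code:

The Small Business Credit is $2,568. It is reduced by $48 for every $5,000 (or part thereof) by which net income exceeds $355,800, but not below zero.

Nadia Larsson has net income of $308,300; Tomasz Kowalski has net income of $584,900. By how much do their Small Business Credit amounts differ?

$2,208

Nadia ($308,300): Small Business Credit: $308,300 is at or below the $355,800 threshold, so the full $2,568 applies.
Tomasz ($584,900): Small Business Credit: income exceeds $355,800 by $229,100, which is 46 full-or-partial $5,000 increments; reduction = 46 × $48 = $2,208, leaving $360.
Difference: |$2,568 − $360| = $2,208.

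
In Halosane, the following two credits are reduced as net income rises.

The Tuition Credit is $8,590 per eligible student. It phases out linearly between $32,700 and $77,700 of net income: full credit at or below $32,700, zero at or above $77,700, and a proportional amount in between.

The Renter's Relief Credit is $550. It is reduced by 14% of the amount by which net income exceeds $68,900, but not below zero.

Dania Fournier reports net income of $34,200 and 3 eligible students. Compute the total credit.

Tuition Credit: base = 3 × $8,590 = $25,770. $34,200 is $1,500 into a $45,000 phase-out range, leaving 43,500/45,000 of the credit: $25,770 × 43,500/45,000 = $24,911.
Renter's Relief Credit: $34,200 is at or below the $68,900 threshold, so the full $550 applies.
Total: $24,911 + $550 = $25,461.

$25,461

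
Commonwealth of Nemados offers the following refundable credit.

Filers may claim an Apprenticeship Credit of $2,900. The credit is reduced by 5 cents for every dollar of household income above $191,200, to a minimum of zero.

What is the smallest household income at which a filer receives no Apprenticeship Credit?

$249,200

The credit falls by 5% of each dollar above $191,200, so it reaches zero when the excess is $2,900 / 5% = $58,000: income = $191,200 + $58,000 = $249,200.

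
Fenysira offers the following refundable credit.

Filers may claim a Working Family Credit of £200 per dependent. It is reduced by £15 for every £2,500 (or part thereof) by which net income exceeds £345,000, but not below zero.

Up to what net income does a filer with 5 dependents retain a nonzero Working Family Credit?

Full credit = 5 × £200 = £1,000.
After 66 increments the reduction is 66 × £15 = £990, leaving £10; one more increment wipes it out. Increment 66 ends at excess 66 × £2,500 = £165,000, so the highest qualifying income is £345,000 + £165,000 = £510,000.

£510,000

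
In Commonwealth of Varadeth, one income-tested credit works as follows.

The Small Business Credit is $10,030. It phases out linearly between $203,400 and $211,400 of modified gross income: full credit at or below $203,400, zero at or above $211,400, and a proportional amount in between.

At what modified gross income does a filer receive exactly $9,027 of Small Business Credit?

$204,200

$9,027 is 9,027/10,030 of the full $10,030, so 1,003/10,030 of the $8,000 range has been used: income = $203,400 + $8,000 × 1,003/10,030 = $204,200.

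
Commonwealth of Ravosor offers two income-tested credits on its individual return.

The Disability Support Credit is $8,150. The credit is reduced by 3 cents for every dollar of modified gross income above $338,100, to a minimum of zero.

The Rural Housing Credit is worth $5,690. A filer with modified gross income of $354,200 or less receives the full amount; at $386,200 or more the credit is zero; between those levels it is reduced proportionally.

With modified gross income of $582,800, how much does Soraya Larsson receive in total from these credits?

Disability Support Credit: 3% of the $244,700 excess over $338,100 is $7,341; credit = $8,150 − $7,341 = $809.
Rural Housing Credit: $582,800 is at or above $386,200, so the credit is $0.
Total: $809 + $0 = $809.

$809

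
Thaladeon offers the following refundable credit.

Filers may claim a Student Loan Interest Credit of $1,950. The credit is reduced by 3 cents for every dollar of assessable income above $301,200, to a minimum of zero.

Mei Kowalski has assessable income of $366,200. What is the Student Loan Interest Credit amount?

Student Loan Interest Credit: 3% of the $65,000 excess over $301,200 is $1,950 ≥ base, so the credit is $0.

$0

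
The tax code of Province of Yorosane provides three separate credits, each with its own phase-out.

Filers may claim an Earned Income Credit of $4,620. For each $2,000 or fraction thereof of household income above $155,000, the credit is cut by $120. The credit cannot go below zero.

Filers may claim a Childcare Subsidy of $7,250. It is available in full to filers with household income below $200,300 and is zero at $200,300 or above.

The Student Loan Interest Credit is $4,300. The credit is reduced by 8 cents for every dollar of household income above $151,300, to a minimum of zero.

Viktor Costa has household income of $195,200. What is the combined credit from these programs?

Earned Income Credit: income exceeds $155,000 by $40,200, which is 21 full-or-partial $2,000 increments; reduction = 21 × $120 = $2,520, leaving $2,100.
Childcare Subsidy: $195,200 is below the $200,300 cutoff, so the full $7,250 applies.
Student Loan Interest Credit: 8% of the $43,900 excess over $151,300 is $3,512; credit = $4,300 − $3,512 = $788.
Total: $2,100 + $7,250 + $788 = $10,138.

$10,138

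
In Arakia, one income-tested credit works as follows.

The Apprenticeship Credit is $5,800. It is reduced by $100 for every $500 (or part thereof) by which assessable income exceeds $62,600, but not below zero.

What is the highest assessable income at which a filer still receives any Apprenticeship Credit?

$91,100

After 57 increments the reduction is 57 × $100 = $5,700, leaving $100; one more increment wipes it out. Increment 57 ends at excess 57 × $500 = $28,500, so the highest qualifying income is $62,600 + $28,500 = $91,100.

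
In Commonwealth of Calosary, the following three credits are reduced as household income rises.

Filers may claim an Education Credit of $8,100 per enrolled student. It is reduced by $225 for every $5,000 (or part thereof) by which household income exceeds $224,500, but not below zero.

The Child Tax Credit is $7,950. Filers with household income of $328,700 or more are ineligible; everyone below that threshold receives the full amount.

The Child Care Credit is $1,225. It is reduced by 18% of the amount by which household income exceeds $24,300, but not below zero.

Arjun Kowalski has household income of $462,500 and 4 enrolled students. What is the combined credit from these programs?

Education Credit: base = 4 × $8,100 = $32,400. income exceeds $224,500 by $238,000, which is 48 full-or-partial $5,000 increments; reduction = 48 × $225 = $10,800, leaving $21,600.
Child Tax Credit: $462,500 meets or exceeds the $328,700 cutoff, so the credit is $0.
Child Care Credit: 18% of the $438,200 excess over $24,300 is $78,876 ≥ base, so the credit is $0.
Total: $21,600 + $0 + $0 = $21,600.

$21,600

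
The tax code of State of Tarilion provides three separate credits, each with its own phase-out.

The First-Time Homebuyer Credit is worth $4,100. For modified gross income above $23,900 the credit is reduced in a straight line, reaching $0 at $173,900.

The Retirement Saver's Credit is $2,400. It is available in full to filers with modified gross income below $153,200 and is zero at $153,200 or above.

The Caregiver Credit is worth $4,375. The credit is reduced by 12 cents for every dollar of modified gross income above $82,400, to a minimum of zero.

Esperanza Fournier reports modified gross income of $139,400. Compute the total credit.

First-Time Homebuyer Credit: $139,400 is $115,500 into a $150,000 phase-out range, leaving 34,500/150,000 of the credit: $4,100 × 34,500/150,000 = $943.
Retirement Saver's Credit: $139,400 is below the $153,200 cutoff, so the full $2,400 applies.
Caregiver Credit: 12% of the $57,000 excess over $82,400 is $6,840 ≥ base, so the credit is $0.
Total: $943 + $2,400 + $0 = $3,343.

$3,343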